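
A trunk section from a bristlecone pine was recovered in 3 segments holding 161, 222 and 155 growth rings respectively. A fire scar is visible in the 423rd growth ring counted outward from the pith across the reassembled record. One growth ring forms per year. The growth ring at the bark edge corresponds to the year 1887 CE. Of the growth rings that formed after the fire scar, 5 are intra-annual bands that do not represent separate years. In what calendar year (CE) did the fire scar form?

1777 CE

Total growth rings = 161 + 222 + 155 = 538.
538 − 423 = 115 growth rings lie beyond the fire scar toward the bark edge.
Removing the 5 false growth rings leaves 115 − 5 = 110 true growth rings beyond the fire scar.
Counting back 110 years from 1887 CE places the fire scar in 1887 − 110 = 1777 CE.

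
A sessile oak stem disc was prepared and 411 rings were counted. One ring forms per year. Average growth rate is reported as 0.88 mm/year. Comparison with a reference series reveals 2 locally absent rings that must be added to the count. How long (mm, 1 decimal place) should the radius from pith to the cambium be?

After corrections the count is 411 + 2 = 413 rings.
Length ≈ 0.88 × 413 = 363.4 mm.

363.4 mm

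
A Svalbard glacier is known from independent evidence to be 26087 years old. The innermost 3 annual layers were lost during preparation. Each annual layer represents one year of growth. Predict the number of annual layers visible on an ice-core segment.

26084 annual layers

At one annual layer per year, 26087 years correspond to 26087 annual layers.
Less the 3 uncaptured annual layers: 26087 − 3 = 26084.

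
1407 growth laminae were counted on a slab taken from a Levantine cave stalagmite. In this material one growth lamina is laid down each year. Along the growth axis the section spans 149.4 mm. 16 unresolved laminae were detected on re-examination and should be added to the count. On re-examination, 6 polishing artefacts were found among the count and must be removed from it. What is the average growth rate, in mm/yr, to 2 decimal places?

True growth lamina count = 1407 − 6 + 16 = 1417.
Extension rate ≈ 149.4 / 1417 = 0.11 mm/yr.

0.11 mm/yr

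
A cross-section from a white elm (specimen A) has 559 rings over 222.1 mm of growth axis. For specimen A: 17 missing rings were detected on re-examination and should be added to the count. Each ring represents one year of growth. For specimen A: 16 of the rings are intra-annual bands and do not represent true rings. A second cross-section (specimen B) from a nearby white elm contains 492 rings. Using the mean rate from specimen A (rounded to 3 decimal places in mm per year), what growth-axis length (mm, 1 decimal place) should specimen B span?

Specimen A: true ring count = 559 − 16 + 17 = 560.
A: Extension rate ≈ 222.1 / 560 = 0.397 mm per year.
For B, 0.397 mm/year × 492 years = 195.3 mm.

195.3 mm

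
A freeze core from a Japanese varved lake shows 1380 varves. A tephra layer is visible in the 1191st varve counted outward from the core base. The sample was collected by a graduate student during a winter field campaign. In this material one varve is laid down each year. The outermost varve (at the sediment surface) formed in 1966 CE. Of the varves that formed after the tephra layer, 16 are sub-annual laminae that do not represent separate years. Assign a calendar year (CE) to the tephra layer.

The tephra layer sits at varve 1191 from the core base, so 1380 − 1191 = 189 varves formed after it.
Excluding 16 false varves: 189 − 16 = 173.
The varve at the sediment surface is 1966 CE, so the tephra layer dates to 1966 − 173 = 1793 CE.

1793 CE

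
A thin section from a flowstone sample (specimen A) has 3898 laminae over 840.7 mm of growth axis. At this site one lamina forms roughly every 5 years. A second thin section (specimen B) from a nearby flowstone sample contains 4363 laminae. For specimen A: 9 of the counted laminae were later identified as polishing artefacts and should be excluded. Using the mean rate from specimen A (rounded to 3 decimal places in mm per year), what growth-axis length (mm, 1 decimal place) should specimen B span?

938.0 mm

Specimen A: true lamina count = 3898 − 9 = 3889.
Specimen A: 3889 laminae at 5 years each span 3889 × 5 = 19445 years.
A: Mean rate = 840.7 mm / 19445 years ≈ 0.043 mm/year.
Specimen B: multiplying by 5 years per lamina: 4363 × 5 = 21815 years. For B, 0.043 mm/year × 21815 years = 938.0 mm.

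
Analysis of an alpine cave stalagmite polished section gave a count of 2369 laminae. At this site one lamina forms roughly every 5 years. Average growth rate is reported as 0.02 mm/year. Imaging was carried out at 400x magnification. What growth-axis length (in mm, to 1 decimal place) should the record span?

2369 laminae at 5 years each span 2369 × 5 = 11845 years.
Predicted length = 0.02 mm/year × 11845 years = 236.9 mm.

236.9 mm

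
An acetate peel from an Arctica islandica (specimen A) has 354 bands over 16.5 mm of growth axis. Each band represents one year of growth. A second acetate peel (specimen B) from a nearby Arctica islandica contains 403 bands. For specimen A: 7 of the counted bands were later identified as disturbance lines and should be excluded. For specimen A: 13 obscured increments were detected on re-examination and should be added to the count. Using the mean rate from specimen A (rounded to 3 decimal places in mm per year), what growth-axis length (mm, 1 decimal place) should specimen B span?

18.5 mm

Specimen A: after corrections the count is 354 − 7 + 13 = 360 bands.
A: Mean rate = 16.5 mm / 360 years ≈ 0.046 mm/yr.
Length of B = 0.046 × 403 = 18.5 mm.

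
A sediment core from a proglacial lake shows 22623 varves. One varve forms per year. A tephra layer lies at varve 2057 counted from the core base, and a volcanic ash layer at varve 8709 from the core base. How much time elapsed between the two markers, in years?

8709 − 2057 = 6652 varves lie between the two events.
At one varve per year, 6652 years elapsed between them.

6652 years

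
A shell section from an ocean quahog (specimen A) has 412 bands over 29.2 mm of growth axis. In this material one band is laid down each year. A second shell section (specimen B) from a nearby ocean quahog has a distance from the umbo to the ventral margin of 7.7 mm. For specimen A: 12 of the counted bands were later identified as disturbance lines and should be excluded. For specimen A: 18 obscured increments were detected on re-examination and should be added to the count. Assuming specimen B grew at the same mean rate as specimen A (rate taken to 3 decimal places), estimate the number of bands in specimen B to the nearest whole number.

110 bands

Specimen A: after corrections the count is 412 − 12 + 18 = 418 bands.
A: Mean rate = 29.2 mm / 418 years ≈ 0.070 mm/yr.
Specimen B: 7.7 mm / 0.070 mm per year = 110.00 years ≈ 110 bands.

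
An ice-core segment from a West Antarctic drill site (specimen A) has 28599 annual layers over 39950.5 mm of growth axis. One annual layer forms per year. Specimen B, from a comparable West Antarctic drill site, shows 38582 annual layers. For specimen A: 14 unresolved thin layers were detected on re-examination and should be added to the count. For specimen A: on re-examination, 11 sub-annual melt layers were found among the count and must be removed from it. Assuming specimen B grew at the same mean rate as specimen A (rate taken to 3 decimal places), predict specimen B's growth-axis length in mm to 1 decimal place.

Specimen A: true annual layer count = 28599 − 11 + 14 = 28602.
A: Extension rate ≈ 39950.5 / 28602 = 1.397 mm per year.
For B, 1.397 mm/year × 38582 years = 53899.1 mm.

53899.1 mm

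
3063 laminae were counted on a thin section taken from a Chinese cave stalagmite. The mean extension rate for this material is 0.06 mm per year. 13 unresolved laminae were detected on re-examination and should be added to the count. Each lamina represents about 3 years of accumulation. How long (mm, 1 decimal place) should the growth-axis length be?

553.7 mm

Adjusted count: 3063 + 13 = 3076 laminae.
At 3 years per lamina, 3076 × 3 = 9228 years.
Length ≈ 0.06 × 9228 = 553.7 mm.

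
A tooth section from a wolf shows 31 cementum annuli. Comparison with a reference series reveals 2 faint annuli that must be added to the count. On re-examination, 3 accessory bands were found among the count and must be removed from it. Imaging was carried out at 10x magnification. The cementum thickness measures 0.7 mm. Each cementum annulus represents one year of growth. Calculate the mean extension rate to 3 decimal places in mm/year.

After corrections the count is 31 − 3 + 2 = 30 cementum annuli.
Mean rate = 0.7 mm / 30 years ≈ 0.023 mm/year.

0.023 mm/year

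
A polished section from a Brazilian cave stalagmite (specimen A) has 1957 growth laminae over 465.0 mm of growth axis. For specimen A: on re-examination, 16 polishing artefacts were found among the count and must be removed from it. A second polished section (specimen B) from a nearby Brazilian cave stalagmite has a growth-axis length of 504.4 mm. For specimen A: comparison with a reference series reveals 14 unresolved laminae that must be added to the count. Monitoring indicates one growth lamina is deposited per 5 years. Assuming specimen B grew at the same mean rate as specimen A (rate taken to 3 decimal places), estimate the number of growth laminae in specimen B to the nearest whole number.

Specimen A: adjusted count: 1957 − 16 + 14 = 1955 growth laminae.
Specimen A: 1955 growth laminae at 5 years each span 1955 × 5 = 9775 years.
A: 465.0 mm over 9775 years gives 465.0 / 9775 ≈ 0.048 mm/year.
B spans 504.4 / 0.048 = 10508.33 years; at 5 years per growth lamina that is 10508.33 / 5 ≈ 2102 growth laminae.

2102 growth laminae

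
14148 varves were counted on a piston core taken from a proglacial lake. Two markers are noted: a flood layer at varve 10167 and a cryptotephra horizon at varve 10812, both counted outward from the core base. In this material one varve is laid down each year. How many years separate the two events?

645 yr

10812 − 10167 = 645 varves lie between the two events.
One varve per year makes the interval 645 years.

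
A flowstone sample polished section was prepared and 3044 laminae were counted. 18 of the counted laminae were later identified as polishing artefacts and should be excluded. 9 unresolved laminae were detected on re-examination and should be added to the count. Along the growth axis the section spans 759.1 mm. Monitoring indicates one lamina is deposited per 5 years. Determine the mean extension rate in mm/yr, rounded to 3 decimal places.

0.050 mm/yr

Adjusted count: 3044 − 18 + 9 = 3035 laminae.
3035 laminae at 5 years each span 3035 × 5 = 15175 years.
Mean rate = 759.1 mm / 15175 years ≈ 0.050 mm/yr.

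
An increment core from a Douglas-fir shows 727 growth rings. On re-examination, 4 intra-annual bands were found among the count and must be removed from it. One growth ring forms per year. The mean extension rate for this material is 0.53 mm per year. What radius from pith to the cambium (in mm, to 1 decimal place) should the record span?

383.2 mm

True growth ring count = 727 − 4 = 723.
Length ≈ 0.53 × 723 = 383.2 mm.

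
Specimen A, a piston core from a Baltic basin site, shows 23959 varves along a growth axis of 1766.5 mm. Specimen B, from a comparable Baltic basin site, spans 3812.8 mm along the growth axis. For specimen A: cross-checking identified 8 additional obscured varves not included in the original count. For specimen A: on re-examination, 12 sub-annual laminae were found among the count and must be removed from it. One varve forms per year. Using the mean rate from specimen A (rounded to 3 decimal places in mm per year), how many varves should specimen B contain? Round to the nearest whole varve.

Specimen A: after corrections the count is 23959 − 12 + 8 = 23955 varves.
A: 1766.5 mm over 23955 years gives 1766.5 / 23955 ≈ 0.074 mm per year.
For B, 3812.8 / 0.074 = 51524.32 years ≈ 51524 varves.

51524 varves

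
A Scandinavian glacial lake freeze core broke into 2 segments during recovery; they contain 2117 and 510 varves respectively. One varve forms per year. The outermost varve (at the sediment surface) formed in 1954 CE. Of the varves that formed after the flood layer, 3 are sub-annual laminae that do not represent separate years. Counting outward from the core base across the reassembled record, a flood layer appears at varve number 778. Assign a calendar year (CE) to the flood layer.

108 CE

Total varves = 2117 + 510 = 2627.
The flood layer sits at varve 778 from the core base, so 2627 − 778 = 1849 varves formed after it.
Excluding 3 false varves: 1849 − 3 = 1846.
The varve at the sediment surface is 1954 CE, so the flood layer dates to 1954 − 1846 = 108 CE.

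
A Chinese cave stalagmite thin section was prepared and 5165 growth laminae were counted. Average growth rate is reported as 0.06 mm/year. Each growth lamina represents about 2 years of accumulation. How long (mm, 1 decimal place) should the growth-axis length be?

619.8 mm

5165 growth laminae at 2 years each span 5165 × 2 = 10330 years.
10330 years at 0.06 mm/year gives 0.06 × 10330 = 619.8 mm.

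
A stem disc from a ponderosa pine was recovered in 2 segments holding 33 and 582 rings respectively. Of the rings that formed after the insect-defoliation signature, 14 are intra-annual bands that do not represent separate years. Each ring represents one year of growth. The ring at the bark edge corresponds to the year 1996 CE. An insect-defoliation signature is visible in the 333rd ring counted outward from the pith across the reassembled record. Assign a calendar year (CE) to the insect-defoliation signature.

1728 CE

Total rings = 33 + 582 = 615.
The insect-defoliation signature sits at ring 333 from the pith, so 615 − 333 = 282 rings formed after it.
Removing the 14 false rings leaves 282 − 14 = 268 true rings beyond the insect-defoliation signature.
The ring at the bark edge is 1996 CE, so the insect-defoliation signature dates to 1996 − 268 = 1728 CE.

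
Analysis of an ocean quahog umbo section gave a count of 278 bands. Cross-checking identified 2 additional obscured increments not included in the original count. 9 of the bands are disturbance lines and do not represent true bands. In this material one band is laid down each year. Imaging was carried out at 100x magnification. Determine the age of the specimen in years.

271 years

Adjusted count: 278 − 9 + 2 = 271 bands.
One band per year makes the duration 271 years.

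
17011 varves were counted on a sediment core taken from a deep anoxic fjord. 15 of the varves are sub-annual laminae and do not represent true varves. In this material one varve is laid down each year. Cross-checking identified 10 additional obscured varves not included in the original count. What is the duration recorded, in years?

Adjusted count: 17011 − 15 + 10 = 17006 varves.
At one varve per year, that is 17006 years.

17006 yr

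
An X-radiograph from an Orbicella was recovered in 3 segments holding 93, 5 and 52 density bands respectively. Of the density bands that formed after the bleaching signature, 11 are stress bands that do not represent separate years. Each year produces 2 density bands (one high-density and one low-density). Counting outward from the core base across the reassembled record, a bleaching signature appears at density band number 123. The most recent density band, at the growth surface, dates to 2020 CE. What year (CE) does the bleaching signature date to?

2012 CE

Total density bands = 93 + 5 + 52 = 150.
150 − 123 = 27 density bands lie beyond the bleaching signature toward the growth surface.
Excluding 11 false density bands: 27 − 11 = 16.
With 2 density bands per year, 16 / 2 = 8 years.
Counting back 8 years from 2020 CE places the bleaching signature in 2020 − 8 = 2012 CE.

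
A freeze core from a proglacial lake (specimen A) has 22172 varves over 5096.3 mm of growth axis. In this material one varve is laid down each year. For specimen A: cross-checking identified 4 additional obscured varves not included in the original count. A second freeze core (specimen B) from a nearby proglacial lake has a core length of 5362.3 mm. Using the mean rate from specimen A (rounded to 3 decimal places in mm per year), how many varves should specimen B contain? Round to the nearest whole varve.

23314 varves

Specimen A: adjusted count: 22172 + 4 = 22176 varves.
A: 5096.3 mm over 22176 years gives 5096.3 / 22176 ≈ 0.230 mm per year.
For B, 5362.3 / 0.230 = 23314.35 years ≈ 23314 varves.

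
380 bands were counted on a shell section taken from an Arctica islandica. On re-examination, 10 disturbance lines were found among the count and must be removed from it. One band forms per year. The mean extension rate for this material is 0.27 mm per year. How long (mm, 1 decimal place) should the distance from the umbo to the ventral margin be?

99.9 mm

True band count = 380 − 10 = 370.
Predicted length = 0.27 mm/year × 370 years = 99.9 mm.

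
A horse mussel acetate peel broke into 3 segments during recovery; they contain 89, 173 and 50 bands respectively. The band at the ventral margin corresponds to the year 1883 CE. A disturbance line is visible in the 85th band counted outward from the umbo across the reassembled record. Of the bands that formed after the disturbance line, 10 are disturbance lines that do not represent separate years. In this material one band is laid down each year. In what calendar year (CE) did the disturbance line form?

Total bands = 89 + 173 + 50 = 312.
The disturbance line sits at band 85 from the umbo, so 312 − 85 = 227 bands formed after it.
227 − 10 false = 217 true bands after the disturbance line.
The band at the ventral margin is 1883 CE, so the disturbance line dates to 1883 − 217 = 1666 CE.

1666 CE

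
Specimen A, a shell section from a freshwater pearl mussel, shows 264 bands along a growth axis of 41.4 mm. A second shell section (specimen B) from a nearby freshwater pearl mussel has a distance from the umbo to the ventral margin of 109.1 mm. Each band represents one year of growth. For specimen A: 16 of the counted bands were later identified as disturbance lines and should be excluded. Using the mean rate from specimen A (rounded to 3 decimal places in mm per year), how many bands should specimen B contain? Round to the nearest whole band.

653 bands

Specimen A: correcting the raw count gives 264 − 16 = 248 true bands.
A: 41.4 mm over 248 years gives 41.4 / 248 ≈ 0.167 mm/year.
For B, 109.1 / 0.167 = 653.29 years ≈ 653 bands.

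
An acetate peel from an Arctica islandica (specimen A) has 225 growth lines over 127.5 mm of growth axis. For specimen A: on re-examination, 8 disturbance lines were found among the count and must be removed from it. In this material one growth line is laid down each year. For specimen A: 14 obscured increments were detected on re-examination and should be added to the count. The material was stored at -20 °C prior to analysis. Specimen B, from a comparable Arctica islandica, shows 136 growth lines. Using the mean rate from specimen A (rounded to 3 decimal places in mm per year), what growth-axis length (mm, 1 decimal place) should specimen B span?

Specimen A: after corrections the count is 225 − 8 + 14 = 231 growth lines.
A: 127.5 mm over 231 years gives 127.5 / 231 ≈ 0.552 mm/yr.
Length of B = 0.552 × 136 = 75.1 mm.

75.1 mm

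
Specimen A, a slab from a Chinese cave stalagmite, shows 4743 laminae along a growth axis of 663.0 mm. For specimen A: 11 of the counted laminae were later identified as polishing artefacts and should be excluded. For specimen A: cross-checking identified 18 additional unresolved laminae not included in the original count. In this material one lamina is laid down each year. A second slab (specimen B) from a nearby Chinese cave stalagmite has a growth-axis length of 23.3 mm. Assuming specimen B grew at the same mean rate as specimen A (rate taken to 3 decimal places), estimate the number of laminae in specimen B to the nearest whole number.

166 laminae

Specimen A: adjusted count: 4743 − 11 + 18 = 4750 laminae.
A: Mean rate = 663.0 mm / 4750 years ≈ 0.140 mm/yr.
For B, 23.3 / 0.140 = 166.43 years ≈ 166 laminae.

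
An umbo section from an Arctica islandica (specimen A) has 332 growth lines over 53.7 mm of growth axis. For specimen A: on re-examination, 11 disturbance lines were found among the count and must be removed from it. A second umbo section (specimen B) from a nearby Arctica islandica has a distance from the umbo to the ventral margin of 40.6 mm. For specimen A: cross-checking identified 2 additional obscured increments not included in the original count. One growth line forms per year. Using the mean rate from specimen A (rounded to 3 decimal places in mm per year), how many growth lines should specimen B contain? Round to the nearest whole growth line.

245 growth lines

Specimen A: after corrections the count is 332 − 11 + 2 = 323 growth lines.
A: Mean rate = 53.7 mm / 323 years ≈ 0.166 mm/yr.
B spans 40.6 / 0.166 = 244.58 years ≈ 245 growth lines.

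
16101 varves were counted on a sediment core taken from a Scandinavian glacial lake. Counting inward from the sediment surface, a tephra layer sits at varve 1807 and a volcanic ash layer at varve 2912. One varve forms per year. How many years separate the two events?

2912 − 1807 = 1105 varves lie between the two events.
That is 1105 years at one varve per year.

1105 years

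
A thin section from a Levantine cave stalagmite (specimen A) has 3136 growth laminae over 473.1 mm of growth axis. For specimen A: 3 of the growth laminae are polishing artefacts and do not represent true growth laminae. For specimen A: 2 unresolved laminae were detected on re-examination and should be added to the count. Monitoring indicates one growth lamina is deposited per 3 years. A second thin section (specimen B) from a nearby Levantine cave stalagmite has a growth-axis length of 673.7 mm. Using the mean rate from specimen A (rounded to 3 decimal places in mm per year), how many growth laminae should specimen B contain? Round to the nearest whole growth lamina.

Specimen A: true growth lamina count = 3136 − 3 + 2 = 3135.
Specimen A: 3135 growth laminae at 3 years each span 3135 × 3 = 9405 years.
A: Extension rate ≈ 473.1 / 9405 = 0.050 mm/yr.
B spans 673.7 / 0.050 = 13474.00 years; at 3 years per growth lamina that is 13474.00 / 3 ≈ 4491 growth laminae.

4491 growth laminae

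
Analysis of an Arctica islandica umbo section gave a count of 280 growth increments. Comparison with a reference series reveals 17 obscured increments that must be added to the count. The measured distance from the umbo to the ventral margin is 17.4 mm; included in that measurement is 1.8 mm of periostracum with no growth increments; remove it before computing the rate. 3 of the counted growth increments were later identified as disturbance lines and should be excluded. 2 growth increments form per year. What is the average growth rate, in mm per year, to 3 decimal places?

Correcting the raw count gives 280 − 3 + 17 = 294 true growth increments.
Dividing by 2 growth increments per year: 294 / 2 = 147 years.
Removing the 1.8 mm offcut leaves 17.4 − 1.8 = 15.6 mm.
Mean rate = 15.6 mm / 147 years ≈ 0.106 mm per year.

0.106 mm per year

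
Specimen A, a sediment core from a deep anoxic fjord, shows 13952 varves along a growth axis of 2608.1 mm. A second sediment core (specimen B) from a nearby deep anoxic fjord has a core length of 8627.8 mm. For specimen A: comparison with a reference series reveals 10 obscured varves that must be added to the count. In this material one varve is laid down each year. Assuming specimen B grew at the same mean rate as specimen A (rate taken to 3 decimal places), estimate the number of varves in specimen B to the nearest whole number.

46138 varves

Specimen A: true varve count = 13952 + 10 = 13962.
A: 2608.1 mm over 13962 years gives 2608.1 / 13962 ≈ 0.187 mm/year.
B spans 8627.8 / 0.187 = 46137.97 years ≈ 46138 varves.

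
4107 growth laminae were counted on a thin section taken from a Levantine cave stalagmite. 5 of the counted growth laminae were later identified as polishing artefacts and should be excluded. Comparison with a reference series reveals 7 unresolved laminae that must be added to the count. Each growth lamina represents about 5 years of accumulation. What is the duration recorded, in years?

20545 yr

Adjusted count: 4107 − 5 + 7 = 4109 growth laminae.
4109 growth laminae at 5 years each span 4109 × 5 = 20545 years.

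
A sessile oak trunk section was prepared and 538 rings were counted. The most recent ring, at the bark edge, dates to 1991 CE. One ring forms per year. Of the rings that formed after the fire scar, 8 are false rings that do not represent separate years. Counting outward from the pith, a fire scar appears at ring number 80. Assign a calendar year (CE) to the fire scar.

Between ring 80 and the bark edge there are 538 − 80 = 458 rings.
458 − 8 false = 450 true rings after the fire scar.
1991 − 450 = 1541 CE.

1541 CE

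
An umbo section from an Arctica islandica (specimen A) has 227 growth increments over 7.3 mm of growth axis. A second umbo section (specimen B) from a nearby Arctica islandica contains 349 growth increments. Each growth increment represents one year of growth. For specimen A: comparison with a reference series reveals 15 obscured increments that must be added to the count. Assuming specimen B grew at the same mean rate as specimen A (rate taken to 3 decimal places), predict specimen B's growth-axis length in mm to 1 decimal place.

Specimen A: adjusted count: 227 + 15 = 242 growth increments.
A: Extension rate ≈ 7.3 / 242 = 0.030 mm per year.
B's length ≈ 0.030 × 349 = 10.5 mm.

10.5 mm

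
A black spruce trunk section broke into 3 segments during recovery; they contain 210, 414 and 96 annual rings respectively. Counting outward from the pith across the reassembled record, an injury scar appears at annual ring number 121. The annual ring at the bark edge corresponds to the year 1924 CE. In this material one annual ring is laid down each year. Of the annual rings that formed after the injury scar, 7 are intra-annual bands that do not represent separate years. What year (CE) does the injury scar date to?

1332 CE

Total annual rings = 210 + 414 + 96 = 720.
The injury scar sits at annual ring 121 from the pith, so 720 − 121 = 599 annual rings formed after it.
599 − 7 false = 592 true annual rings after the injury scar.
Counting back 592 years from 1924 CE places the injury scar in 1924 − 592 = 1332 CE.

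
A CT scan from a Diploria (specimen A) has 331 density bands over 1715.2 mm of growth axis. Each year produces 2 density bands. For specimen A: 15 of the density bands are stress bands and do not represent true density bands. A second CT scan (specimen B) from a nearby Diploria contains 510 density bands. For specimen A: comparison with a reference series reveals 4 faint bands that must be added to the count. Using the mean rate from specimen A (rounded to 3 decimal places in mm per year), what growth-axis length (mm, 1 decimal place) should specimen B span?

2733.6 mm

Specimen A: adjusted count: 331 − 15 + 4 = 320 density bands.
Specimen A: 320 density bands at 2 per year is 320 / 2 = 160 years.
A: Mean rate = 1715.2 mm / 160 years ≈ 10.720 mm/yr.
Specimen B: dividing by 2 density bands per year: 510 / 2 = 255 years. For B, 10.720 mm/year × 255 years = 2733.6 mm.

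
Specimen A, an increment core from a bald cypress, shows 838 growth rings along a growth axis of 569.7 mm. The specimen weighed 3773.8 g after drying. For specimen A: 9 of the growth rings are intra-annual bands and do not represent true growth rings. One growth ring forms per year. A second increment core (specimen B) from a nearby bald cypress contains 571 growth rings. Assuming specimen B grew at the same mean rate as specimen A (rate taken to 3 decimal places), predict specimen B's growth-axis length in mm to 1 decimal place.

392.3 mm

Specimen A: true growth ring count = 838 − 9 = 829.
A: 569.7 mm over 829 years gives 569.7 / 829 ≈ 0.687 mm/yr.
B's length ≈ 0.687 × 571 = 392.3 mm.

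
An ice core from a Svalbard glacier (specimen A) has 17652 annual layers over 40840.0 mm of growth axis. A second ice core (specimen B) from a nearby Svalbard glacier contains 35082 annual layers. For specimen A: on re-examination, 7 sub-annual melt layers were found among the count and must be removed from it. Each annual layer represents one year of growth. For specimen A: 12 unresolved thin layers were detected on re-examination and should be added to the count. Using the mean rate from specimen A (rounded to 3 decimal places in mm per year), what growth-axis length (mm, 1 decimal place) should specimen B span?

81144.7 mm

Specimen A: correcting the raw count gives 17652 − 7 + 12 = 17657 true annual layers.
A: 40840.0 mm over 17657 years gives 40840.0 / 17657 ≈ 2.313 mm/yr.
B's length ≈ 2.313 × 35082 = 81144.7 mm.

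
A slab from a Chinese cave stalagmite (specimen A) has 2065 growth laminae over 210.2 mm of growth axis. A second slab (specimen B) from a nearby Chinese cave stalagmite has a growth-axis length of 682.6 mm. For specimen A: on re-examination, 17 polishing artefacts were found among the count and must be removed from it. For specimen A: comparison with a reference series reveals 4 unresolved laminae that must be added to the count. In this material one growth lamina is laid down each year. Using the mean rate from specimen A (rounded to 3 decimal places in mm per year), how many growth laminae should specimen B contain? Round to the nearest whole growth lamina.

Specimen A: adjusted count: 2065 − 17 + 4 = 2052 growth laminae.
A: 210.2 mm over 2052 years gives 210.2 / 2052 ≈ 0.102 mm/yr.
For B, 682.6 / 0.102 = 6692.16 years ≈ 6692 growth laminae.

6692 growth laminae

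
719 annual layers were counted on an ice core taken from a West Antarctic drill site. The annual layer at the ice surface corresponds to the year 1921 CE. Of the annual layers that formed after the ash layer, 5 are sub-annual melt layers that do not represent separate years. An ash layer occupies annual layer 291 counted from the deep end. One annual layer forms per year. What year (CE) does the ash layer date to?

The ash layer sits at annual layer 291 from the deep end, so 719 − 291 = 428 annual layers formed after it.
Removing the 5 false annual layers leaves 428 − 5 = 423 true annual layers beyond the ash layer.
1921 − 423 = 1498 CE.

1498 CE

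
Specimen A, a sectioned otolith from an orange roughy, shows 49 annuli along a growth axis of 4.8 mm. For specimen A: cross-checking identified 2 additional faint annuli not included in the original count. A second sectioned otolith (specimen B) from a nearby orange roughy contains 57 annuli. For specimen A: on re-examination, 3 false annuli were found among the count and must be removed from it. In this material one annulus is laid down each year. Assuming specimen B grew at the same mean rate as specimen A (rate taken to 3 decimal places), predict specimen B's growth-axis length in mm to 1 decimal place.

Specimen A: after corrections the count is 49 − 3 + 2 = 48 annuli.
A: 4.8 mm over 48 years gives 4.8 / 48 ≈ 0.100 mm/yr.
Length of B = 0.100 × 57 = 5.7 mm.

5.7 mm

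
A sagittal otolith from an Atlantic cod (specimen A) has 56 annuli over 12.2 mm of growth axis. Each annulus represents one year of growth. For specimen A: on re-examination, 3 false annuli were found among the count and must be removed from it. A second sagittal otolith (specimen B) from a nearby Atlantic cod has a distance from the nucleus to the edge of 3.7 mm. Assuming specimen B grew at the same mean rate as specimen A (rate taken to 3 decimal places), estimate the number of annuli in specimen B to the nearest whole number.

16 annuli

Specimen A: true annulus count = 56 − 3 = 53.
A: Extension rate ≈ 12.2 / 53 = 0.230 mm/year.
Specimen B: 3.7 mm / 0.230 mm per year = 16.09 years ≈ 16 annuli.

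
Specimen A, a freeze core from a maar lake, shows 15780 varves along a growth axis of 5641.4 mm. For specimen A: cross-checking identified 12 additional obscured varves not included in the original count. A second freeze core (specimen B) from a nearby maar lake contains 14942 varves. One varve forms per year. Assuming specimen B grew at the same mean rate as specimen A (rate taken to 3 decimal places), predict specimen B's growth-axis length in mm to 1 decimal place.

5334.3 mm

Specimen A: after corrections the count is 15780 + 12 = 15792 varves.
A: Extension rate ≈ 5641.4 / 15792 = 0.357 mm per year.
Length of B = 0.357 × 14942 = 5334.3 mm.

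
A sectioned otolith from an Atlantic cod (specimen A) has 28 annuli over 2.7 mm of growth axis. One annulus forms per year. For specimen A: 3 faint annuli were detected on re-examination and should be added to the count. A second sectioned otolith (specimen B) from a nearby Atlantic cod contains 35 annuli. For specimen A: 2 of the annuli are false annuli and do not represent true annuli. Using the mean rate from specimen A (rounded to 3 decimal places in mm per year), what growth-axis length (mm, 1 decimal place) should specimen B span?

Specimen A: adjusted count: 28 − 2 + 3 = 29 annuli.
A: Mean rate = 2.7 mm / 29 years ≈ 0.093 mm/year.
Length of B = 0.093 × 35 = 3.3 mm.

3.3 mm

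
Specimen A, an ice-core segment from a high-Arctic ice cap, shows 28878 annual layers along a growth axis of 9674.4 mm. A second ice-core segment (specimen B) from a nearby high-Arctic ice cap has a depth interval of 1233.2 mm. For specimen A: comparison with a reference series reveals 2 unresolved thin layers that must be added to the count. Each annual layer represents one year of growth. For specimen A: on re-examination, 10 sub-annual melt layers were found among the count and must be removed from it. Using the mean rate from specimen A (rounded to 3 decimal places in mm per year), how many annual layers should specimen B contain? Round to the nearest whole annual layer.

Specimen A: after corrections the count is 28878 − 10 + 2 = 28870 annual layers.
A: 9674.4 mm over 28870 years gives 9674.4 / 28870 ≈ 0.335 mm per year.
Specimen B: 1233.2 mm / 0.335 mm per year = 3681.19 years ≈ 3681 annual layers.

3681 annual layers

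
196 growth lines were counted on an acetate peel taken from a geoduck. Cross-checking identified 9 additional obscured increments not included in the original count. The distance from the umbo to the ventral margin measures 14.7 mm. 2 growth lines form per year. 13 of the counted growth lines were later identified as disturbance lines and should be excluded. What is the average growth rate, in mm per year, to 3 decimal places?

After corrections the count is 196 − 13 + 9 = 192 growth lines.
192 growth lines at 2 per year is 192 / 2 = 96 years.
Mean rate = 14.7 mm / 96 years ≈ 0.153 mm per year.

0.153 mm per year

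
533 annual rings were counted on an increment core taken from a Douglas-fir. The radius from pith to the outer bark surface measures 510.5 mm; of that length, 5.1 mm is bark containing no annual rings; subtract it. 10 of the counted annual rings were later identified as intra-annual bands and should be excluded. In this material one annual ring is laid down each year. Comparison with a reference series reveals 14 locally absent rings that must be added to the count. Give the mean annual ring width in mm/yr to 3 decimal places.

Correcting the raw count gives 533 − 10 + 14 = 537 true annual rings.
The growth record spans 510.5 − 5.1 = 505.4 mm.
Mean rate = 505.4 mm / 537 years ≈ 0.941 mm/yr.

0.941 mm/yr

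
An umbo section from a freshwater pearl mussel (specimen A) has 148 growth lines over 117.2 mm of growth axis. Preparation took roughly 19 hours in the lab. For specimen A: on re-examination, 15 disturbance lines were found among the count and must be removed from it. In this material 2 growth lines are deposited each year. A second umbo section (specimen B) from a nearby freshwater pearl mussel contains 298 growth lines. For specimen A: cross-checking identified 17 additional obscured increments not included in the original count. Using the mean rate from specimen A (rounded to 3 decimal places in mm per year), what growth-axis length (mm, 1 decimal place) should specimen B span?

Specimen A: true growth line count = 148 − 15 + 17 = 150.
Specimen A: 150 growth lines at 2 per year is 150 / 2 = 75 years.
A: 117.2 mm over 75 years gives 117.2 / 75 ≈ 1.563 mm/yr.
Specimen B: with 2 growth lines per year, 298 / 2 = 149 years. For B, 1.563 mm/year × 149 years = 232.9 mm.

232.9 mm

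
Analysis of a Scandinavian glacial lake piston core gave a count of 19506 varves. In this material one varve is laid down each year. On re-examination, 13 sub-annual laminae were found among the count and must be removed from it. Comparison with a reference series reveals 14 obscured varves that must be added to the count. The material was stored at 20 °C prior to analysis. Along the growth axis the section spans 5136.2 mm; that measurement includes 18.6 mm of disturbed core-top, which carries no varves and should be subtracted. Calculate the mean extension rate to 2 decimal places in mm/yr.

True varve count = 19506 − 13 + 14 = 19507.
The growth record spans 5136.2 − 18.6 = 5117.6 mm.
Mean rate = 5117.6 mm / 19507 years ≈ 0.26 mm/yr.

0.26 mm/yr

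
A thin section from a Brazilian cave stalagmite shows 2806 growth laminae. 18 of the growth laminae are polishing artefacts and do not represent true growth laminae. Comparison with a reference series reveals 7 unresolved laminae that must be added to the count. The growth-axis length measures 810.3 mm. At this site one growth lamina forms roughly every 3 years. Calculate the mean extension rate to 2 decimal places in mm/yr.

0.10 mm/yr

Correcting the raw count gives 2806 − 18 + 7 = 2795 true growth laminae.
Multiplying by 3 years per growth lamina: 2795 × 3 = 8385 years.
Extension rate ≈ 810.3 / 8385 = 0.10 mm/yr.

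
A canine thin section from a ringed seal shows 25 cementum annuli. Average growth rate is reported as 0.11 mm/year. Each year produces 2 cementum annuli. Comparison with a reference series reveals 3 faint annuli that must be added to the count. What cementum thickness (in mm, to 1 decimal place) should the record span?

Adjusted count: 25 + 3 = 28 cementum annuli.
With 2 cementum annuli per year, 28 / 2 = 14 years.
Predicted length = 0.11 mm/year × 14 years = 1.5 mm.

1.5 mm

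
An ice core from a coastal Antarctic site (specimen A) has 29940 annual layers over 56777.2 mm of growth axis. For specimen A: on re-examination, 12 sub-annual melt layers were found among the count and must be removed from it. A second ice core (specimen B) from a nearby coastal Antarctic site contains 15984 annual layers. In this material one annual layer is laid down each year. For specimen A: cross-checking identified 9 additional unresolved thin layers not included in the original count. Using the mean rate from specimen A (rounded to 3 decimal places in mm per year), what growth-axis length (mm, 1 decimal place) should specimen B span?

30321.6 mm

Specimen A: after corrections the count is 29940 − 12 + 9 = 29937 annual layers.
A: Extension rate ≈ 56777.2 / 29937 = 1.897 mm per year.
For B, 1.897 mm/year × 15984 years = 30321.6 mm.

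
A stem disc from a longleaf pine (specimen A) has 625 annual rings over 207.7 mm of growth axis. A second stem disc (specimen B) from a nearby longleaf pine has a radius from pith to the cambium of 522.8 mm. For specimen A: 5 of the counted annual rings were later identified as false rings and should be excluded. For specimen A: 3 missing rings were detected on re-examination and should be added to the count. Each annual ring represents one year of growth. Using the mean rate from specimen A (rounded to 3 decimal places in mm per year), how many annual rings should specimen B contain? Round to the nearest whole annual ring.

Specimen A: correcting the raw count gives 625 − 5 + 3 = 623 true annual rings.
A: Extension rate ≈ 207.7 / 623 = 0.333 mm/year.
B spans 522.8 / 0.333 = 1569.97 years ≈ 1570 annual rings.

1570 annual rings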